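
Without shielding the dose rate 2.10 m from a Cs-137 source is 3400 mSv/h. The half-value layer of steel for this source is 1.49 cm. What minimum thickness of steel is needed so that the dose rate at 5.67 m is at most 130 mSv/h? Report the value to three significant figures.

2.75 cm

At 5.67 m, distance alone gives (2.10/5.67)² = 0.1372, so 3400 × 0.1372 = 466.5 mSv/h.
Further attenuation needed: 466.5/130 = 3.588.
n = log₂(3.588) = 1.843 half-value layers.
Thickness = 1.843 × 1.49 cm = 2.746 cm.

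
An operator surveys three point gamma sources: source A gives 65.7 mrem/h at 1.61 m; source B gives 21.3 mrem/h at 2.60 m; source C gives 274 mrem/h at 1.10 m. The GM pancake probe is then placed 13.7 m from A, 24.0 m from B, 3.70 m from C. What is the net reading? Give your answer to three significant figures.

25.4 mrem/h

Each source contributes Iᵢ·(dᵢ/rᵢ)²; contributions add.
A: 65.7 × (1.61/13.7)² = 0.9074 mrem/h
B: 21.3 × (2.60/24.0)² = 0.2500 mrem/h
C: 274 × (1.10/3.70)² = 24.22 mrem/h
Total = 0.9074 + 0.2500 + 24.22 = 25.38 mrem/h.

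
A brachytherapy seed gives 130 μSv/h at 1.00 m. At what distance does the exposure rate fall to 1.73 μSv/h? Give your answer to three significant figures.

8.67 m

Using I₁d₁² = I₂d₂², d₂ = d₁·√(I₁/I₂).
I₁/I₂ = 130/1.73 = 75.14, so d₂ = 1.00 × √75.14 = 8.668 m.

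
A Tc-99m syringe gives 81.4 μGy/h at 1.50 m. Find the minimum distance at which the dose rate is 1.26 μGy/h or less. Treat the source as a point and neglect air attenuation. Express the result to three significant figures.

Applying the 1/r² law, d₂ = d₁·√(I₁/I₂).
I₁/I₂ = 81.4/1.26 = 64.60, so d₂ = 1.50 × √64.60 = 12.06 m.

12.1 m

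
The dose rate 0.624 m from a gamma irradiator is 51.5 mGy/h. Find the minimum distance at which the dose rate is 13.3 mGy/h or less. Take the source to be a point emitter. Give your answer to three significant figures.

Using I₁d₁² = I₂d₂², d₂ = d₁·√(I₁/I₂).
I₁/I₂ = 51.5/13.3 = 3.872, so d₂ = 0.624 × √3.872 = 1.228 m.

1.23 m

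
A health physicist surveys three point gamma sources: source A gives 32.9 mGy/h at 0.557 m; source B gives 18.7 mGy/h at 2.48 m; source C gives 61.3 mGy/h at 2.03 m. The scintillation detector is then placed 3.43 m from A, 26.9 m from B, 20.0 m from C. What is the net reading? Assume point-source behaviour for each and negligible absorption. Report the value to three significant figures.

Each source contributes Iᵢ·(dᵢ/rᵢ)²; contributions add.
A: 32.9 × (0.557/3.43)² = 0.8676 mGy/h
B: 18.7 × (2.48/26.9)² = 0.1589 mGy/h
C: 61.3 × (2.03/20.0)² = 0.6315 mGy/h
Total = 0.8676 + 0.1589 + 0.6315 = 1.658 mGy/h.

1.66 mGy/h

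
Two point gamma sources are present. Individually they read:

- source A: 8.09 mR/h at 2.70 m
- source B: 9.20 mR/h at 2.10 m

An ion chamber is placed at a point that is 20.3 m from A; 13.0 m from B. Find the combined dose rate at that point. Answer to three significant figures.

0.383 mR/h

By superposition, sum each source's inverse-square contribution:
A: 8.09 × (2.70/20.3)² = 0.1431 mR/h
B: 9.20 × (2.10/13.0)² = 0.2401 mR/h
Total = 0.1431 + 0.2401 = 0.3832 mR/h.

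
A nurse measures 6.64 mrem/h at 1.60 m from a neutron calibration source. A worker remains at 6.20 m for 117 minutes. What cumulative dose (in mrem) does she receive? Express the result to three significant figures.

0.862 mrem

Applying the 1/r² law, rate at 6.20 m:
6.64 × (1.60/6.20)² = 6.64 × 0.06660 = 0.4422 mrem/h.
Dose = rate × time = 0.4422 mrem/h × 1.950 h = 0.8623 mrem.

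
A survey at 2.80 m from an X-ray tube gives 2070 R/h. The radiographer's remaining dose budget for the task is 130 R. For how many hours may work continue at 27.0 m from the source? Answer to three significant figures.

5.84 h

Using I₁d₁² = I₂d₂², rate at 27.0 m:
2070 × (2.80/27.0)² = 2070 × 0.01075 = 22.25 R/h.
Stay time = 130 R ÷ 22.25 R/h = 5.843 h.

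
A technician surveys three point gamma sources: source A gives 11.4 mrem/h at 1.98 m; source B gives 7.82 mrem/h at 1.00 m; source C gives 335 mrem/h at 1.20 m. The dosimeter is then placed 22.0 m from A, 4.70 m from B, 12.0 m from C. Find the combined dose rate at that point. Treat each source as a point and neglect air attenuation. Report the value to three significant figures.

By superposition, sum each source's inverse-square contribution:
A: 11.4 × (1.98/22.0)² = 0.09234 mrem/h
B: 7.82 × (1.00/4.70)² = 0.3540 mrem/h
C: 335 × (1.20/12.0)² = 3.350 mrem/h
Total = 0.09234 + 0.3540 + 3.350 = 3.796 mrem/h.

3.80 mrem/h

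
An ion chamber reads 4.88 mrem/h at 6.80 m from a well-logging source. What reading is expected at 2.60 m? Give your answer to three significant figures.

By the inverse-square law, the rate at 2.60 m is
(6.80/2.60)² = 6.840, so 4.88 × 6.840 = 33.38 mrem/h.

33.4 mrem/h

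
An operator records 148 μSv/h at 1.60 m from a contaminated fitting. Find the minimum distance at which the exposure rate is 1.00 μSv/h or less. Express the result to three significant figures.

19.5 m

Using I₁d₁² = I₂d₂², d₂ = d₁·√(I₁/I₂).
I₁/I₂ = 148/1.00 = 148.0, so d₂ = 1.60 × √148.0 = 19.46 m.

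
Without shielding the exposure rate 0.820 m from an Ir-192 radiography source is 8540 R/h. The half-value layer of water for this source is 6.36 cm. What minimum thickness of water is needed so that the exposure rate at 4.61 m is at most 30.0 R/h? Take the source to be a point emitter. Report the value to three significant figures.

20.2 cm

At 4.61 m, distance alone gives (0.820/4.61)² = 0.03164, so 8540 × 0.03164 = 270.2 R/h.
Further attenuation needed: 270.2/30.0 = 9.007.
n = log₂(9.007) = 3.171 half-value layers.
Thickness = 3.171 × 6.36 cm = 20.17 cm.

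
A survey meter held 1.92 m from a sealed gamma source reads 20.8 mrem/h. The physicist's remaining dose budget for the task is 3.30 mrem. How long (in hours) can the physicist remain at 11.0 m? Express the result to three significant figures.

5.21 h

Applying the 1/r² law, rate at 11.0 m:
20.8 × (1.92/11.0)² = 20.8 × 0.03047 = 0.6338 mrem/h.
Stay time = 3.30 mrem ÷ 0.6338 mrem/h = 5.207 h.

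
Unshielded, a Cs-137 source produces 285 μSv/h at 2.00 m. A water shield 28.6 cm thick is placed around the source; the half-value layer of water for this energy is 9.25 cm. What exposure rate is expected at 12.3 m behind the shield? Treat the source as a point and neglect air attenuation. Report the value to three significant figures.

0.884 μSv/h

Distance alone: 285 × (2.00/12.3)² = 285 × 0.02644 = 7.535 μSv/h.
Shield: 28.6/9.25 = 3.092 half-value layers → attenuation 2^(−3.092) = 0.1173.
Combined: 7.535 × 0.1173 = 0.8839 μSv/h.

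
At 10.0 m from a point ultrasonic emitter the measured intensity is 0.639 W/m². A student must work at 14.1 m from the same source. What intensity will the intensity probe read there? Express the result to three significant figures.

Since intensity falls as 1/r², scaling from 10.0 m to 14.1 m:
(10.0/14.1)² = 0.5030, so 0.639 × 0.5030 = 0.3214 W/m².

0.321 W/m²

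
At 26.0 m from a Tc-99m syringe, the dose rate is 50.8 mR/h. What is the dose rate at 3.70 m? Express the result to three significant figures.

Since intensity falls as 1/r², the rate at 3.70 m is
50.8 × (26.0/3.70)² = 50.8 × 49.38 = 2509 mR/h.

2510 mR/h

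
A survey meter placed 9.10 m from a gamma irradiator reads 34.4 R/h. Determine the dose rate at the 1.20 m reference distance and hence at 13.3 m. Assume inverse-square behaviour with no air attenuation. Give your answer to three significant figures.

Since intensity falls as 1/r²,
At 1.20 m: 34.4 × (9.10/1.20)² = 34.4 × 57.51 = 1978 R/h
At 13.3 m: (1.20/13.3)² = 0.008141, so 1978 × 0.008141 = 16.10 R/h.

1980 R/h; 16.1 R/h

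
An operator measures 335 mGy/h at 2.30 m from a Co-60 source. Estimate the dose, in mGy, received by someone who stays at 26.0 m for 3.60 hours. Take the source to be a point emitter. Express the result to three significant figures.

Using I₁d₁² = I₂d₂², rate at 26.0 m:
(2.30/26.0)² = 0.007825, so 335 × 0.007825 = 2.621 mGy/h.
Dose = rate × time = 2.621 mGy/h × 3.600 h = 9.436 mGy.

9.44 mGy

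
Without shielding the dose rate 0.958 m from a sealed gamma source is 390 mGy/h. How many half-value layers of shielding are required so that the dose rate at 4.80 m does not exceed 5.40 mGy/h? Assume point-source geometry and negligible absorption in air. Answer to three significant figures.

At 4.80 m, distance alone gives (0.958/4.80)² = 0.03983, so 390 × 0.03983 = 15.53 mGy/h.
Further attenuation needed: 15.53/5.40 = 2.876.
n = log₂(2.876) = 1.524 half-value layers.

1.52 half-value layers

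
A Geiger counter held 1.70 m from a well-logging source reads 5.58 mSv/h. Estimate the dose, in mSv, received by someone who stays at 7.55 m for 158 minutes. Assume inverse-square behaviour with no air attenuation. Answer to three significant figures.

0.745 mSv

Applying the 1/r² law, rate at 7.55 m:
(1.70/7.55)² = 0.05070, so 5.58 × 0.05070 = 0.2829 mSv/h.
Dose = rate × time = 0.2829 mSv/h × 2.633 h = 0.7449 mSv.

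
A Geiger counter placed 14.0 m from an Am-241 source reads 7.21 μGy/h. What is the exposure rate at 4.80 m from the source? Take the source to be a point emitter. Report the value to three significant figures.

Applying the 1/r² law, scaling from 14.0 m to 4.80 m:
(14.0/4.80)² = 8.507, so 7.21 × 8.507 = 61.34 μGy/h.

61.3 μGy/h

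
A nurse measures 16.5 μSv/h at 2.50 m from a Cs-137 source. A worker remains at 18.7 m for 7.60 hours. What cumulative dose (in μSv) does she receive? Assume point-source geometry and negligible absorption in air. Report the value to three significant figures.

2.24 μSv

Intensity scales as (d₁/d₂)², so rate at 18.7 m:
16.5 × (2.50/18.7)² = 16.5 × 0.01787 = 0.2949 μSv/h.
Dose = rate × time = 0.2949 μSv/h × 7.600 h = 2.241 μSv.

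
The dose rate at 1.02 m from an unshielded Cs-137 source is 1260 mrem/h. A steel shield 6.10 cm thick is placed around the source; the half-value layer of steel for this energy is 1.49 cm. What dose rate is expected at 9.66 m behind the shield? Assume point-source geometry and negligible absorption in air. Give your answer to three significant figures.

0.823 mrem/h

Distance alone: (1.02/9.66)² = 0.01115, so 1260 × 0.01115 = 14.05 mrem/h.
Shield: 6.10/1.49 = 4.094 half-value layers → attenuation 2^(−4.094) = 0.05856.
Combined: 14.05 × 0.05856 = 0.8228 mrem/h.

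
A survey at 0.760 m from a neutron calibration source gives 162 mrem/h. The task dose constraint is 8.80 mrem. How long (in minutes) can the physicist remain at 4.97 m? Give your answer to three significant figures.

139 min

Since intensity falls as 1/r², rate at 4.97 m:
162 × (0.760/4.97)² = 162 × 0.02338 = 3.788 mrem/h.
Stay time = 8.80 mrem ÷ 3.788 mrem/h = 2.323 h = 139.4 min.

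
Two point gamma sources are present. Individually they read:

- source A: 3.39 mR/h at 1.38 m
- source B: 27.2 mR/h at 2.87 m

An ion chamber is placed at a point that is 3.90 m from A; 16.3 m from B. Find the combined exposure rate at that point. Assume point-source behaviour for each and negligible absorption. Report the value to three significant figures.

1.27 mR/h

By superposition, sum each source's inverse-square contribution:
A: 3.39 × (1.38/3.90)² = 0.4245 mR/h
B: 27.2 × (2.87/16.3)² = 0.8433 mR/h
Total = 0.4245 + 0.8433 = 1.268 mR/h.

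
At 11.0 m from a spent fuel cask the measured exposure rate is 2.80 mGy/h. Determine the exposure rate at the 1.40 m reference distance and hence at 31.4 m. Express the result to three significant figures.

173 mGy/h; 0.344 mGy/h

Applying the 1/r² law,
At 1.40 m: (11.0/1.40)² = 61.73, so 2.80 × 61.73 = 172.8 mGy/h
At 31.4 m: 172.8 × (1.40/31.4)² = 172.8 × 0.001988 = 0.3435 mGy/h.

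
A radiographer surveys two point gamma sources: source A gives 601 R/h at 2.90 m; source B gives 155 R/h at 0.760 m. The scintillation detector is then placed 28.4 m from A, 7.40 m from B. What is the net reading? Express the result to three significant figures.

Each source contributes Iᵢ·(dᵢ/rᵢ)²; contributions add.
A: 601 × (2.90/28.4)² = 6.267 R/h
B: 155 × (0.760/7.40)² = 1.635 R/h
Total = 6.267 + 1.635 = 7.902 R/h.

7.90 R/h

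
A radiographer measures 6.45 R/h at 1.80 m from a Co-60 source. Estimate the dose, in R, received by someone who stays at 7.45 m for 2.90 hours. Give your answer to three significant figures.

Intensity scales as (d₁/d₂)², so rate at 7.45 m:
6.45 × (1.80/7.45)² = 6.45 × 0.05838 = 0.3766 R/h.
Dose = rate × time = 0.3766 R/h × 2.900 h = 1.092 R.

1.09 R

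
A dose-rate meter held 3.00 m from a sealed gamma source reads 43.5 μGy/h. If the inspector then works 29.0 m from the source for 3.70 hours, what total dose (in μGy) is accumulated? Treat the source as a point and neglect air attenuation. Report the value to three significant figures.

Since intensity falls as 1/r², rate at 29.0 m:
(3.00/29.0)² = 0.01070, so 43.5 × 0.01070 = 0.4654 μGy/h.
Dose = rate × time = 0.4654 μGy/h × 3.700 h = 1.722 μGy.

1.72 μGy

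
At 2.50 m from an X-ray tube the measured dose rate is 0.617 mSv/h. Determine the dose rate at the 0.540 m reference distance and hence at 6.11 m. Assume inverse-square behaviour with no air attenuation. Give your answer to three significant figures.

13.2 mSv/h; 0.103 mSv/h

Intensity scales as (d₁/d₂)², so
At 0.540 m: 0.617 × (2.50/0.540)² = 0.617 × 21.43 = 13.22 mSv/h
At 6.11 m: (0.540/6.11)² = 0.007811, so 13.22 × 0.007811 = 0.1033 mSv/h.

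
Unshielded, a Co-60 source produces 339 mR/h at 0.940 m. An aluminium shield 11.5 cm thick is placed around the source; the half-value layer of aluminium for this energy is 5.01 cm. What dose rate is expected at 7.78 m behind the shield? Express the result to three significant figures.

Distance alone: (0.940/7.78)² = 0.01460, so 339 × 0.01460 = 4.949 mR/h.
Shield: 11.5/5.01 = 2.295 half-value layers → attenuation 2^(−2.295) = 0.2038.
Combined: 4.949 × 0.2038 = 1.009 mR/h.

1.01 mR/h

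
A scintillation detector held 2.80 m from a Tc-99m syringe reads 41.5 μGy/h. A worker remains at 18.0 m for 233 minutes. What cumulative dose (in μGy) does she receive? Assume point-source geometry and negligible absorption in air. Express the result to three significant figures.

Using I₁d₁² = I₂d₂², rate at 18.0 m:
(2.80/18.0)² = 0.02420, so 41.5 × 0.02420 = 1.004 μGy/h.
Dose = rate × time = 1.004 μGy/h × 3.883 h = 3.899 μGy.

3.90 μGy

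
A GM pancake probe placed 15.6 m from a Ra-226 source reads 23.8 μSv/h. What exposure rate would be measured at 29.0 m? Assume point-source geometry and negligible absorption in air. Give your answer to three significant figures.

Intensity scales as (d₁/d₂)², so scaling from 15.6 m to 29.0 m:
23.8 × (15.6/29.0)² = 23.8 × 0.2894 = 6.888 μSv/h.

6.89 μSv/h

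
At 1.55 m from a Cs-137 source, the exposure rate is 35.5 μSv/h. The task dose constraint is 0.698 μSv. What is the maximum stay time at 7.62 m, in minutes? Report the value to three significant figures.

By the inverse-square law, rate at 7.62 m:
35.5 × (1.55/7.62)² = 35.5 × 0.04138 = 1.469 μSv/h.
Stay time = 0.698 μSv ÷ 1.469 μSv/h = 0.4752 h = 28.51 min.

28.5 min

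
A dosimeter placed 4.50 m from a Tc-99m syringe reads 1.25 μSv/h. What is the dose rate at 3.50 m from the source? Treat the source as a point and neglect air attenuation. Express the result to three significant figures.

By the inverse-square law, scaling from 4.50 m to 3.50 m:
(4.50/3.50)² = 1.653, so 1.25 × 1.653 = 2.066 μSv/h.

2.07 μSv/h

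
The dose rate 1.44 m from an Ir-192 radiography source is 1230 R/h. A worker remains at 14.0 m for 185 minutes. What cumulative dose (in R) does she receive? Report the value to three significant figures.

40.1 R

Since intensity falls as 1/r², rate at 14.0 m:
1230 × (1.44/14.0)² = 1230 × 0.01058 = 13.01 R/h.
Dose = rate × time = 13.01 R/h × 3.083 h = 40.11 R.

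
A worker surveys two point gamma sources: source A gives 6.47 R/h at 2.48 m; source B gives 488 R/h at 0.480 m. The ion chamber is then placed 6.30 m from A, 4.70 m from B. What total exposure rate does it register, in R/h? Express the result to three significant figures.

Each source contributes Iᵢ·(dᵢ/rᵢ)²; contributions add.
A: 6.47 × (2.48/6.30)² = 1.003 R/h
B: 488 × (0.480/4.70)² = 5.090 R/h
Total = 1.003 + 5.090 = 6.093 R/h.

6.09 R/h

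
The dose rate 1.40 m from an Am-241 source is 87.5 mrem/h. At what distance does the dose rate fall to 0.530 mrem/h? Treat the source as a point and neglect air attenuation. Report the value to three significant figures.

18.0 m

Using I₁d₁² = I₂d₂², d₂ = d₁·√(I₁/I₂).
I₁/I₂ = 87.5/0.530 = 165.1, so d₂ = 1.40 × √165.1 = 17.99 m.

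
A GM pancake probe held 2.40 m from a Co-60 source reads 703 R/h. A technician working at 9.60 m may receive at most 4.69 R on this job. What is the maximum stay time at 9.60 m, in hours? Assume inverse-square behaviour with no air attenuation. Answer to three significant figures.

0.107 h

Since intensity falls as 1/r², rate at 9.60 m:
703 × (2.40/9.60)² = 703 × 0.06250 = 43.94 R/h.
Stay time = 4.69 R ÷ 43.94 R/h = 0.1067 h.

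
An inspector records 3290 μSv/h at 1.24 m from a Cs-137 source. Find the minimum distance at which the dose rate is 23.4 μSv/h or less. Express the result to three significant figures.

Intensity scales as (d₁/d₂)², so d₂ = d₁·√(I₁/I₂).
I₁/I₂ = 3290/23.4 = 140.6, so d₂ = 1.24 × √140.6 = 14.70 m.

14.7 m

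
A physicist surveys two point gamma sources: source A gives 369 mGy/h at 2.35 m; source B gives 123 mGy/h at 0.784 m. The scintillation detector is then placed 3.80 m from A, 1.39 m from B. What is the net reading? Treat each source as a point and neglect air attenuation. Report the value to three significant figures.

By superposition, sum each source's inverse-square contribution:
A: 369 × (2.35/3.80)² = 141.1 mGy/h
B: 123 × (0.784/1.39)² = 39.13 mGy/h
Total = 141.1 + 39.13 = 180.2 mGy/h.

180 mGy/h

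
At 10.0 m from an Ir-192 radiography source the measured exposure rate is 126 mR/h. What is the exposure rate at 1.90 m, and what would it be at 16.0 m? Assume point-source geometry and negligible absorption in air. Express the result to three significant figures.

3490 mR/h; 49.2 mR/h

Since intensity falls as 1/r²,
At 1.90 m: 126 × (10.0/1.90)² = 126 × 27.70 = 3490 mR/h
At 16.0 m: 3490 × (1.90/16.0)² = 3490 × 0.01410 = 49.21 mR/h.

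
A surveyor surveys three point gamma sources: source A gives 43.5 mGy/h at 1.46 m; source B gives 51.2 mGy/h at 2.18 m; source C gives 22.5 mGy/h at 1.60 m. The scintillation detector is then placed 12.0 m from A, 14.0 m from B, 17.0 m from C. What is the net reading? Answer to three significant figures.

2.08 mGy/h

Each source contributes Iᵢ·(dᵢ/rᵢ)²; contributions add.
A: 43.5 × (1.46/12.0)² = 0.6439 mGy/h
B: 51.2 × (2.18/14.0)² = 1.241 mGy/h
C: 22.5 × (1.60/17.0)² = 0.1993 mGy/h
Total = 0.6439 + 1.241 + 0.1993 = 2.084 mGy/h.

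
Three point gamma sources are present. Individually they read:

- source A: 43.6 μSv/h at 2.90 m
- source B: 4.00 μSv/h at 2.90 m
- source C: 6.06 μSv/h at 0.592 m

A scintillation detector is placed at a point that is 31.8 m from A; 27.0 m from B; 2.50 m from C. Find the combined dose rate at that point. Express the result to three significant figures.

Each source contributes Iᵢ·(dᵢ/rᵢ)²; contributions add.
A: 43.6 × (2.90/31.8)² = 0.3626 μSv/h
B: 4.00 × (2.90/27.0)² = 0.04615 μSv/h
C: 6.06 × (0.592/2.50)² = 0.3398 μSv/h
Total = 0.3626 + 0.04615 + 0.3398 = 0.7485 μSv/h.

0.749 μSv/h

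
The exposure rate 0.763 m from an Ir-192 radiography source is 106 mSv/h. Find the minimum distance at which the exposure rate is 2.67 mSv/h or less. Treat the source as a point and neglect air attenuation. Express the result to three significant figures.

Using I₁d₁² = I₂d₂², d₂ = d₁·√(I₁/I₂).
I₁/I₂ = 106/2.67 = 39.70, so d₂ = 0.763 × √39.70 = 4.808 m.

4.81 m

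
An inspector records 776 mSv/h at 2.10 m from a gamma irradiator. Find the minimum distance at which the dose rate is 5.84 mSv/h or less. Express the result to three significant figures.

24.2 m

Since intensity falls as 1/r², d₂ = d₁·√(I₁/I₂).
I₁/I₂ = 776/5.84 = 132.9, so d₂ = 2.10 × √132.9 = 24.21 m.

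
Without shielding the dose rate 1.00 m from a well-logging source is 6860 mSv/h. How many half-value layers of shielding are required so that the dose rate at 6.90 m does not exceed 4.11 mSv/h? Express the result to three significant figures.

5.13 half-value layers

At 6.90 m, distance alone gives 6860 × (1.00/6.90)² = 6860 × 0.02100 = 144.1 mSv/h.
Further attenuation needed: 144.1/4.11 = 35.06.
n = log₂(35.06) = 5.132 half-value layers.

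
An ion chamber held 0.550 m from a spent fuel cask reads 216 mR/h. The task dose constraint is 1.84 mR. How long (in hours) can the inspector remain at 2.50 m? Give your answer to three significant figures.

Intensity scales as (d₁/d₂)², so rate at 2.50 m:
(0.550/2.50)² = 0.04840, so 216 × 0.04840 = 10.45 mR/h.
Stay time = 1.84 mR ÷ 10.45 mR/h = 0.1761 h.

0.176 h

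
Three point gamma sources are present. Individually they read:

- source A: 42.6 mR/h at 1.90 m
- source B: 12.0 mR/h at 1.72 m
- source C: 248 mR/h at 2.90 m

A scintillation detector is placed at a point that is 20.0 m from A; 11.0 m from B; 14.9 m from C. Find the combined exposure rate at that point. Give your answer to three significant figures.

By superposition, sum each source's inverse-square contribution:
A: 42.6 × (1.90/20.0)² = 0.3845 mR/h
B: 12.0 × (1.72/11.0)² = 0.2934 mR/h
C: 248 × (2.90/14.9)² = 9.395 mR/h
Total = 0.3845 + 0.2934 + 9.395 = 10.07 mR/h.

10.1 mR/h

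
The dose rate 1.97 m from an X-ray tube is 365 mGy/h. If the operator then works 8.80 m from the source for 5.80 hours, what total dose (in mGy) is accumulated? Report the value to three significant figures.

Using I₁d₁² = I₂d₂², rate at 8.80 m:
(1.97/8.80)² = 0.05011, so 365 × 0.05011 = 18.29 mGy/h.
Dose = rate × time = 18.29 mGy/h × 5.800 h = 106.1 mGy.

106 mGy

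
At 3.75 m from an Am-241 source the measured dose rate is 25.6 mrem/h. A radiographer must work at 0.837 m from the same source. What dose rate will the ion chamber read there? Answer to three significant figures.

514 mrem/h

By the inverse-square law, scaling from 3.75 m to 0.837 m:
25.6 × (3.75/0.837)² = 25.6 × 20.07 = 513.8 mrem/h.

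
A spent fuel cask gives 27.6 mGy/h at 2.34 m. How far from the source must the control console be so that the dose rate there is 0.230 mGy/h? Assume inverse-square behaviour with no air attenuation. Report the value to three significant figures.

25.6 m

Applying the 1/r² law, d₂ = d₁·√(I₁/I₂).
I₁/I₂ = 27.6/0.230 = 120.0, so d₂ = 2.34 × √120.0 = 25.63 m.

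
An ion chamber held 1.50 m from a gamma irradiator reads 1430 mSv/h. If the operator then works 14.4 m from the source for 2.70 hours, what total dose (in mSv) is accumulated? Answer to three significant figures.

Intensity scales as (d₁/d₂)², so rate at 14.4 m:
1430 × (1.50/14.4)² = 1430 × 0.01085 = 15.52 mSv/h.
Dose = rate × time = 15.52 mSv/h × 2.700 h = 41.90 mSv.

41.9 mSv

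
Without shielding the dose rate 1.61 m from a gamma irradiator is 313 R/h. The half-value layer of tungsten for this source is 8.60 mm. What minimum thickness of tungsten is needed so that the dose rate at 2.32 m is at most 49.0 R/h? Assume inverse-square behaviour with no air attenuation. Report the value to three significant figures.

At 2.32 m, distance alone gives (1.61/2.32)² = 0.4816, so 313 × 0.4816 = 150.7 R/h.
Further attenuation needed: 150.7/49.0 = 3.076.
n = log₂(3.076) = 1.621 half-value layers.
Thickness = 1.621 × 8.60 mm = 13.94 mm.

13.9 mm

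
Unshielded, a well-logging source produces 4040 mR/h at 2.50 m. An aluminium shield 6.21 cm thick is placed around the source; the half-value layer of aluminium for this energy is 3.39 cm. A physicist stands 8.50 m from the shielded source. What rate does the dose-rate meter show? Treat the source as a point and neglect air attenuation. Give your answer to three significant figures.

98.2 mR/h

Distance alone: (2.50/8.50)² = 0.08651, so 4040 × 0.08651 = 349.5 mR/h.
Shield: 6.21/3.39 = 1.832 half-value layers → attenuation 2^(−1.832) = 0.2809.
Combined: 349.5 × 0.2809 = 98.17 mR/h.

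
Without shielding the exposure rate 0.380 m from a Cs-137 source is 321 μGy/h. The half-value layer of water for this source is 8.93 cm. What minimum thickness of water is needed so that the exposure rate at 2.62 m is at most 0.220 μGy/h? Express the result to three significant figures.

44.1 cm

At 2.62 m, distance alone gives (0.380/2.62)² = 0.02104, so 321 × 0.02104 = 6.754 μGy/h.
Further attenuation needed: 6.754/0.220 = 30.70.
n = log₂(30.70) = 4.940 half-value layers.
Thickness = 4.940 × 8.93 cm = 44.11 cm.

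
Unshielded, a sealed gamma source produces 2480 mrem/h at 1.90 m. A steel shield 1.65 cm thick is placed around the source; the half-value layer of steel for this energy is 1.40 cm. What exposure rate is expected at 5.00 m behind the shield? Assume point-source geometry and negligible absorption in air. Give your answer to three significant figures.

158 mrem/h

Distance alone: 2480 × (1.90/5.00)² = 2480 × 0.1444 = 358.1 mrem/h.
Shield: 1.65/1.40 = 1.179 half-value layers → attenuation 2^(−1.179) = 0.4417.
Combined: 358.1 × 0.4417 = 158.2 mrem/h.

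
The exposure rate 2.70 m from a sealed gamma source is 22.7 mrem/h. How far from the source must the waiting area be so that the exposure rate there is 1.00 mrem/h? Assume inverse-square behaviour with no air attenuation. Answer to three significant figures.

12.9 m

By the inverse-square law, d₂ = d₁·√(I₁/I₂).
I₁/I₂ = 22.7/1.00 = 22.70, so d₂ = 2.70 × √22.70 = 12.86 m.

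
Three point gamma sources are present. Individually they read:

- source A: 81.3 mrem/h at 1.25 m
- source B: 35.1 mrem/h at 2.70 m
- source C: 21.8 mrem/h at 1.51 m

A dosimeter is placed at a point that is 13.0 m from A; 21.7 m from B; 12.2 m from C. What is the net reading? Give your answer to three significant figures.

1.63 mrem/h

Each source contributes Iᵢ·(dᵢ/rᵢ)²; contributions add.
A: 81.3 × (1.25/13.0)² = 0.7517 mrem/h
B: 35.1 × (2.70/21.7)² = 0.5434 mrem/h
C: 21.8 × (1.51/12.2)² = 0.3340 mrem/h
Total = 0.7517 + 0.5434 + 0.3340 = 1.629 mrem/h.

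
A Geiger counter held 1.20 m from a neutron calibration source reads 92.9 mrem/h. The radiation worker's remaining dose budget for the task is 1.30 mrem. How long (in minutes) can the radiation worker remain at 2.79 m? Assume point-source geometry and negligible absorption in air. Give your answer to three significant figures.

Intensity scales as (d₁/d₂)², so rate at 2.79 m:
(1.20/2.79)² = 0.1850, so 92.9 × 0.1850 = 17.19 mrem/h.
Stay time = 1.30 mrem ÷ 17.19 mrem/h = 0.07563 h = 4.538 min.

4.54 min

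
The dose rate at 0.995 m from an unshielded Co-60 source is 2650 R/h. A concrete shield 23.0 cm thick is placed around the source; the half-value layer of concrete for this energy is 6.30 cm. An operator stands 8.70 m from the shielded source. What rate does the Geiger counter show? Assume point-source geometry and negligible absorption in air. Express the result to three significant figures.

Distance alone: (0.995/8.70)² = 0.01308, so 2650 × 0.01308 = 34.66 R/h.
Shield: 23.0/6.30 = 3.651 half-value layers → attenuation 2^(−3.651) = 0.07960.
Combined: 34.66 × 0.07960 = 2.759 R/h.

2.76 R/h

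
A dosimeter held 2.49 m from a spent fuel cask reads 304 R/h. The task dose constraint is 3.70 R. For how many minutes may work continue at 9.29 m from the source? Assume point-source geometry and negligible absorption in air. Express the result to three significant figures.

Applying the 1/r² law, rate at 9.29 m:
304 × (2.49/9.29)² = 304 × 0.07184 = 21.84 R/h.
Stay time = 3.70 R ÷ 21.84 R/h = 0.1694 h = 10.16 min.

10.2 min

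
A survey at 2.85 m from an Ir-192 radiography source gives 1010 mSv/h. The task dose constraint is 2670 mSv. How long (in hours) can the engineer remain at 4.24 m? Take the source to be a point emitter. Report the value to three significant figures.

Applying the 1/r² law, rate at 4.24 m:
1010 × (2.85/4.24)² = 1010 × 0.4518 = 456.3 mSv/h.
Stay time = 2670 mSv ÷ 456.3 mSv/h = 5.851 h.

5.85 h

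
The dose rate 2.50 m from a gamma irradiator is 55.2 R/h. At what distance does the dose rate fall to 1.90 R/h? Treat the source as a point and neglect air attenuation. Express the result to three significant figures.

Since intensity falls as 1/r², d₂ = d₁·√(I₁/I₂).
I₁/I₂ = 55.2/1.90 = 29.05, so d₂ = 2.50 × √29.05 = 13.47 m.

13.5 m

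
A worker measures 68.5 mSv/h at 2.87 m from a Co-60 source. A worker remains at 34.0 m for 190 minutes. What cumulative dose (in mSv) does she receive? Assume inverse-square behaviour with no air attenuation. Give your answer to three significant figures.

1.55 mSv

Since intensity falls as 1/r², rate at 34.0 m:
68.5 × (2.87/34.0)² = 68.5 × 0.007125 = 0.4881 mSv/h.
Dose = rate × time = 0.4881 mSv/h × 3.167 h = 1.546 mSv.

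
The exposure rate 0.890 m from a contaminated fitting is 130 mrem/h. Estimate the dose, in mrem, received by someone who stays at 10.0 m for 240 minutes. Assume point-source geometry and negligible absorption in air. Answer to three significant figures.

4.12 mrem

Using I₁d₁² = I₂d₂², rate at 10.0 m:
130 × (0.890/10.0)² = 130 × 0.007921 = 1.030 mrem/h.
Dose = rate × time = 1.030 mrem/h × 4.000 h = 4.120 mrem.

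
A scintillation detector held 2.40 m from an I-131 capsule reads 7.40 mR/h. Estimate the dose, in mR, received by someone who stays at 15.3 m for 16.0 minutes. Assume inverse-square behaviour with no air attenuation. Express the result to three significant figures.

Intensity scales as (d₁/d₂)², so rate at 15.3 m:
(2.40/15.3)² = 0.02461, so 7.40 × 0.02461 = 0.1821 mR/h.
Dose = rate × time = 0.1821 mR/h × 0.2667 h = 0.04857 mR.

0.0486 mR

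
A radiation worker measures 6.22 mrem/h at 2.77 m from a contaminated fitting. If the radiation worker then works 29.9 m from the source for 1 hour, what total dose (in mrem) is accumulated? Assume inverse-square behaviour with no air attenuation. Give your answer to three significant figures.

0.0534 mrem

By the inverse-square law, rate at 29.9 m:
6.22 × (2.77/29.9)² = 6.22 × 0.008583 = 0.05339 mrem/h.
Dose = rate × time = 0.05339 mrem/h × 1.000 h = 0.05339 mrem.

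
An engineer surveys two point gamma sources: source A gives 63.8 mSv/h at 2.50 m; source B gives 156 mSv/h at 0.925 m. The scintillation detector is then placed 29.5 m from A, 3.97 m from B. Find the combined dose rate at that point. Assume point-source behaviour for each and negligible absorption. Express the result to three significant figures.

By superposition, sum each source's inverse-square contribution:
A: 63.8 × (2.50/29.5)² = 0.4582 mSv/h
B: 156 × (0.925/3.97)² = 8.469 mSv/h
Total = 0.4582 + 8.469 = 8.927 mSv/h.

8.93 mSv/h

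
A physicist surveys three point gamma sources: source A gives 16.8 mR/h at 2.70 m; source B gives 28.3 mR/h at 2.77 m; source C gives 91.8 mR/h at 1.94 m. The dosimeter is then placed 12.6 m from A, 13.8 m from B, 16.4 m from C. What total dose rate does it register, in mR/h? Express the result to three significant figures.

Each source contributes Iᵢ·(dᵢ/rᵢ)²; contributions add.
A: 16.8 × (2.70/12.6)² = 0.7714 mR/h
B: 28.3 × (2.77/13.8)² = 1.140 mR/h
C: 91.8 × (1.94/16.4)² = 1.285 mR/h
Total = 0.7714 + 1.140 + 1.285 = 3.196 mR/h.

3.20 mR/h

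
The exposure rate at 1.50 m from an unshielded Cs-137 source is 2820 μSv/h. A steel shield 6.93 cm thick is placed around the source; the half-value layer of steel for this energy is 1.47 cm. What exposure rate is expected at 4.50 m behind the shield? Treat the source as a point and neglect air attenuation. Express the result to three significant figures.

11.9 μSv/h

Distance alone: (1.50/4.50)² = 0.1111, so 2820 × 0.1111 = 313.3 μSv/h.
Shield: 6.93/1.47 = 4.714 half-value layers → attenuation 2^(−4.714) = 0.03810.
Combined: 313.3 × 0.03810 = 11.94 μSv/h.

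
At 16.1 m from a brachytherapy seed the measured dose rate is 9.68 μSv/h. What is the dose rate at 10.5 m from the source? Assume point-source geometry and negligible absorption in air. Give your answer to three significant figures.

Using I₁d₁² = I₂d₂², scaling from 16.1 m to 10.5 m:
9.68 × (16.1/10.5)² = 9.68 × 2.351 = 22.76 μSv/h.

22.8 μSv/h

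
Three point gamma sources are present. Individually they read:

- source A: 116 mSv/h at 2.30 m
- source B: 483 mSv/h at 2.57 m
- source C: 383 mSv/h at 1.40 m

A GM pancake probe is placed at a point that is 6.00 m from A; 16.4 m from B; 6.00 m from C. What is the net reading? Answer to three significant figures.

By superposition, sum each source's inverse-square contribution:
A: 116 × (2.30/6.00)² = 17.05 mSv/h
B: 483 × (2.57/16.4)² = 11.86 mSv/h
C: 383 × (1.40/6.00)² = 20.85 mSv/h
Total = 17.05 + 11.86 + 20.85 = 49.76 mSv/h.

49.8 mSv/h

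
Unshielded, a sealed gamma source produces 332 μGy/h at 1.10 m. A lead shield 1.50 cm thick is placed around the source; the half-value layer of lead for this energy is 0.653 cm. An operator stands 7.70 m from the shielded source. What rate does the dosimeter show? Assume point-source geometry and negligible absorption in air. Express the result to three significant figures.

1.38 μGy/h

Distance alone: 332 × (1.10/7.70)² = 332 × 0.02041 = 6.776 μGy/h.
Shield: 1.50/0.653 = 2.297 half-value layers → attenuation 2^(−2.297) = 0.2035.
Combined: 6.776 × 0.2035 = 1.379 μGy/h.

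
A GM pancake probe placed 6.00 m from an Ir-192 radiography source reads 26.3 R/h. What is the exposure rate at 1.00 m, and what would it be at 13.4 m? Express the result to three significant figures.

Using I₁d₁² = I₂d₂²,
At 1.00 m: 26.3 × (6.00/1.00)² = 26.3 × 36.00 = 946.8 R/h
At 13.4 m: (1.00/13.4)² = 0.005569, so 946.8 × 0.005569 = 5.273 R/h.

947 R/h; 5.27 R/h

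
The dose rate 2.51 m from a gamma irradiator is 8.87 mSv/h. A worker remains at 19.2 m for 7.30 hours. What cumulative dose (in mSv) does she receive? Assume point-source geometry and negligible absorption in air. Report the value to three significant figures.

1.11 mSv

Applying the 1/r² law, rate at 19.2 m:
(2.51/19.2)² = 0.01709, so 8.87 × 0.01709 = 0.1516 mSv/h.
Dose = rate × time = 0.1516 mSv/h × 7.300 h = 1.107 mSv.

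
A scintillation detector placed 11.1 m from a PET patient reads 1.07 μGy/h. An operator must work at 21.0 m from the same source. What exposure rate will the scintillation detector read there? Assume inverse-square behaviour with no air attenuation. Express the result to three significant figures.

0.299 μGy/h

Intensity scales as (d₁/d₂)², so scaling from 11.1 m to 21.0 m:
1.07 × (11.1/21.0)² = 1.07 × 0.2794 = 0.2990 μGy/h.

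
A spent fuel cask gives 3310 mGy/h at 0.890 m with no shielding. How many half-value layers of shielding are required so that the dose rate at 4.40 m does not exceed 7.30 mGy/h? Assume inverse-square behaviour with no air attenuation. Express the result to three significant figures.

At 4.40 m, distance alone gives 3310 × (0.890/4.40)² = 3310 × 0.04091 = 135.4 mGy/h.
Further attenuation needed: 135.4/7.30 = 18.55.
n = log₂(18.55) = 4.213 half-value layers.

4.21 half-value layers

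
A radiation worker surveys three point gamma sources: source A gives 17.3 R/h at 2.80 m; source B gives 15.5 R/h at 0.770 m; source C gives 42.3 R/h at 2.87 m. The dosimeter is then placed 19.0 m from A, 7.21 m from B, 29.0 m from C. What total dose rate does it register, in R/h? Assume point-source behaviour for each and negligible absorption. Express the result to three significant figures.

By superposition, sum each source's inverse-square contribution:
A: 17.3 × (2.80/19.0)² = 0.3757 R/h
B: 15.5 × (0.770/7.21)² = 0.1768 R/h
C: 42.3 × (2.87/29.0)² = 0.4143 R/h
Total = 0.3757 + 0.1768 + 0.4143 = 0.9668 R/h.

0.967 R/h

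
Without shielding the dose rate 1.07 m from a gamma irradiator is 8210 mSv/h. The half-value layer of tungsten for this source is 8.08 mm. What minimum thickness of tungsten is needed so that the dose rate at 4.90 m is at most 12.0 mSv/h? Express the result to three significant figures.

40.6 mm

At 4.90 m, distance alone gives 8210 × (1.07/4.90)² = 8210 × 0.04768 = 391.5 mSv/h.
Further attenuation needed: 391.5/12.0 = 32.62.
n = log₂(32.62) = 5.028 half-value layers.
Thickness = 5.028 × 8.08 mm = 40.63 mm.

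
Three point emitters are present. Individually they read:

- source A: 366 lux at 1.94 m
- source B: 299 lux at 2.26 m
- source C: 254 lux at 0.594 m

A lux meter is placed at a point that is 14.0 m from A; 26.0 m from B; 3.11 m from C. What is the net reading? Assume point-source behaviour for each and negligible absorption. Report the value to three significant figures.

Each source contributes Iᵢ·(dᵢ/rᵢ)²; contributions add.
A: 366 × (1.94/14.0)² = 7.028 lux
B: 299 × (2.26/26.0)² = 2.259 lux
C: 254 × (0.594/3.11)² = 9.266 lux
Total = 7.028 + 2.259 + 9.266 = 18.55 lux.

18.6 lux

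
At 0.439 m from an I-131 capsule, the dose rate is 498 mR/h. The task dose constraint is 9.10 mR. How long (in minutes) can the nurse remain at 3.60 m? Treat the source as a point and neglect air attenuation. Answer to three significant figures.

73.7 min

Since intensity falls as 1/r², rate at 3.60 m:
498 × (0.439/3.60)² = 498 × 0.01487 = 7.405 mR/h.
Stay time = 9.10 mR ÷ 7.405 mR/h = 1.229 h = 73.74 min.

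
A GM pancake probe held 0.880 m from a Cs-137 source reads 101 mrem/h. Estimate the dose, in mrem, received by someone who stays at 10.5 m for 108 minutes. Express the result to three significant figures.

1.28 mrem

Intensity scales as (d₁/d₂)², so rate at 10.5 m:
101 × (0.880/10.5)² = 101 × 0.007024 = 0.7094 mrem/h.
Dose = rate × time = 0.7094 mrem/h × 1.800 h = 1.277 mrem.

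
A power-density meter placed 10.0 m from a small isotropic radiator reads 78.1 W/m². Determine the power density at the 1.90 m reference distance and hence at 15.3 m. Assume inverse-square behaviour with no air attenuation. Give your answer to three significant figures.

2160 W/m²; 33.4 W/m²

Intensity scales as (d₁/d₂)², so
At 1.90 m: 78.1 × (10.0/1.90)² = 78.1 × 27.70 = 2163 W/m²
At 15.3 m: 2163 × (1.90/15.3)² = 2163 × 0.01542 = 33.35 W/m².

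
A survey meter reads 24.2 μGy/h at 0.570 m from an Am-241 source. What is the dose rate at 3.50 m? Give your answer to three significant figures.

Since intensity falls as 1/r², the rate at 3.50 m is
24.2 × (0.570/3.50)² = 24.2 × 0.02652 = 0.6418 μGy/h.

0.642 μGy/h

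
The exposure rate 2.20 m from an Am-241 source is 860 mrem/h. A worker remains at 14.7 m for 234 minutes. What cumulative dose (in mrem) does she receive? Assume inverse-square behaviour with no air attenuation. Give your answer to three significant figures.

By the inverse-square law, rate at 14.7 m:
860 × (2.20/14.7)² = 860 × 0.02240 = 19.26 mrem/h.
Dose = rate × time = 19.26 mrem/h × 3.900 h = 75.11 mrem.

75.1 mrem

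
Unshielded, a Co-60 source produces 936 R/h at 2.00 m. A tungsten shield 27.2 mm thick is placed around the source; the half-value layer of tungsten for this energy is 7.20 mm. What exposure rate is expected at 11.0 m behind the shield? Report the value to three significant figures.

2.26 R/h

Distance alone: (2.00/11.0)² = 0.03306, so 936 × 0.03306 = 30.94 R/h.
Shield: 27.2/7.20 = 3.778 half-value layers → attenuation 2^(−3.778) = 0.07290.
Combined: 30.94 × 0.07290 = 2.256 R/h.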